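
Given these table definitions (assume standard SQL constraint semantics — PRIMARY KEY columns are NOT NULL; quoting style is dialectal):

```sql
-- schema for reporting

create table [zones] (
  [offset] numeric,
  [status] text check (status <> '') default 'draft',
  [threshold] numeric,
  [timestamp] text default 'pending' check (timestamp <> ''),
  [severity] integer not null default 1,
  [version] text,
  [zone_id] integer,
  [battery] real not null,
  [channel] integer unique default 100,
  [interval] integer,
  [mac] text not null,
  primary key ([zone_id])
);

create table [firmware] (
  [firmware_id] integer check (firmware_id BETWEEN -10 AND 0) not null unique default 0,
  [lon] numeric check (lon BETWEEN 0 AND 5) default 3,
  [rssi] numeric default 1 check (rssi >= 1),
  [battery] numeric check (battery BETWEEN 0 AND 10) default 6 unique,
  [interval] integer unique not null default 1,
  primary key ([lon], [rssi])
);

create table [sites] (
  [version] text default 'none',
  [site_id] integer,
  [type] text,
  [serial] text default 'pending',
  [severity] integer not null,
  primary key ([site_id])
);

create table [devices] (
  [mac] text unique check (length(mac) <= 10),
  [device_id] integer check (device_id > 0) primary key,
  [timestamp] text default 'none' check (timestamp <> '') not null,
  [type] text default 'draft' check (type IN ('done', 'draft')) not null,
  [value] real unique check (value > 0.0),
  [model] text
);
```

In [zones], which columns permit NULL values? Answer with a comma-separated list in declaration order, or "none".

offset, status, threshold, timestamp, version, channel, interval

- offset: no NOT NULL constraint applies → nullable.
- status: CHECK does not forbid NULL (a CHECK constraint passes when its expression is NULL) → nullable.
- threshold: no NOT NULL constraint applies → nullable.
- timestamp: CHECK does not forbid NULL (a CHECK constraint passes when its expression is NULL) → nullable.
- severity: declared NOT NULL → not nullable.
- version: no NOT NULL constraint applies → nullable.
- zone_id: part of the PRIMARY KEY, which implies NOT NULL → not nullable.
- battery: declared NOT NULL → not nullable.
- channel: UNIQUE does not imply NOT NULL → nullable.
- interval: no NOT NULL constraint applies → nullable.
- mac: declared NOT NULL → not nullable.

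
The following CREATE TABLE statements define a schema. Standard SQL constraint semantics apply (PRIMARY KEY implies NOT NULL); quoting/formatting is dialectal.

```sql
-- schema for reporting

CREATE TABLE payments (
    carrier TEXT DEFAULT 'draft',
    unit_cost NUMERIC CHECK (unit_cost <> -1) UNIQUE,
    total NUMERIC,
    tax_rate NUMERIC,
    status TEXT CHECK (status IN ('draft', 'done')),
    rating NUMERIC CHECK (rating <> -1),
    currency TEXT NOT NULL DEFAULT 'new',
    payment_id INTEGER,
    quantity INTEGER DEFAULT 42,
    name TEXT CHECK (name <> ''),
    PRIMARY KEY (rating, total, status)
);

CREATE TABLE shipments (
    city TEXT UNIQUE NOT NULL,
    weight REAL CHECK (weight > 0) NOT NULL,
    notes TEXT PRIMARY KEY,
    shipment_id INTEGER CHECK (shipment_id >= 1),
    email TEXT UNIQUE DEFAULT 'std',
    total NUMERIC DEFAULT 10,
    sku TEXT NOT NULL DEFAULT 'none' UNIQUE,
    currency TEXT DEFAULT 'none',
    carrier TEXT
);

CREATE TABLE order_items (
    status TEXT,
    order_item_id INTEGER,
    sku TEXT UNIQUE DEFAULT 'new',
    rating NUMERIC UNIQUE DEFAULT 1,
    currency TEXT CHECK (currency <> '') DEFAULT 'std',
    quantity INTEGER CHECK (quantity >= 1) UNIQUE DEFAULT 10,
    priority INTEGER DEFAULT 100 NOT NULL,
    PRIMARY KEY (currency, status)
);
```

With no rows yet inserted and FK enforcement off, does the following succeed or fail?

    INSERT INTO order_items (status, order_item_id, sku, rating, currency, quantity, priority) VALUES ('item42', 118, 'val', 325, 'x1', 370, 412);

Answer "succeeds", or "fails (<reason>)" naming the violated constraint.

succeeds

NOT NULL columns: currency is supplied; priority is supplied; status is supplied.
CHECK constraints: 'x1' satisfies (currency <> ''); 370 satisfies (quantity >= 1).
No constraint is violated.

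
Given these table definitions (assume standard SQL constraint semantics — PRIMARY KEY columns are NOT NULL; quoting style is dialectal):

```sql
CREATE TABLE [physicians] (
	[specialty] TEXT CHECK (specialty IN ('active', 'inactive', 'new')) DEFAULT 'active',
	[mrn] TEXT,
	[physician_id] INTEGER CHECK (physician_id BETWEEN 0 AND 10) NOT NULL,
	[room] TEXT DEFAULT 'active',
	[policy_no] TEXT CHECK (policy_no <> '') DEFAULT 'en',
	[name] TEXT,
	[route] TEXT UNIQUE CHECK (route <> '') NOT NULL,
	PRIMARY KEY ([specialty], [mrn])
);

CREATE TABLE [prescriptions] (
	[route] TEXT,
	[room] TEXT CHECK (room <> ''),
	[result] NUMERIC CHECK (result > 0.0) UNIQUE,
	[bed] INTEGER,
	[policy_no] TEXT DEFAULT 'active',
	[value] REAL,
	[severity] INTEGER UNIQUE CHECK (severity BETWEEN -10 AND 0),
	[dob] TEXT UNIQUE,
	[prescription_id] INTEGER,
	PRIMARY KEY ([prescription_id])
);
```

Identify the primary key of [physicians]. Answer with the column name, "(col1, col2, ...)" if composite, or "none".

(specialty, mrn)

A table-level PRIMARY KEY clause names 2 columns: specialty, mrn.
This is a composite key — the combination is unique, not each column individually.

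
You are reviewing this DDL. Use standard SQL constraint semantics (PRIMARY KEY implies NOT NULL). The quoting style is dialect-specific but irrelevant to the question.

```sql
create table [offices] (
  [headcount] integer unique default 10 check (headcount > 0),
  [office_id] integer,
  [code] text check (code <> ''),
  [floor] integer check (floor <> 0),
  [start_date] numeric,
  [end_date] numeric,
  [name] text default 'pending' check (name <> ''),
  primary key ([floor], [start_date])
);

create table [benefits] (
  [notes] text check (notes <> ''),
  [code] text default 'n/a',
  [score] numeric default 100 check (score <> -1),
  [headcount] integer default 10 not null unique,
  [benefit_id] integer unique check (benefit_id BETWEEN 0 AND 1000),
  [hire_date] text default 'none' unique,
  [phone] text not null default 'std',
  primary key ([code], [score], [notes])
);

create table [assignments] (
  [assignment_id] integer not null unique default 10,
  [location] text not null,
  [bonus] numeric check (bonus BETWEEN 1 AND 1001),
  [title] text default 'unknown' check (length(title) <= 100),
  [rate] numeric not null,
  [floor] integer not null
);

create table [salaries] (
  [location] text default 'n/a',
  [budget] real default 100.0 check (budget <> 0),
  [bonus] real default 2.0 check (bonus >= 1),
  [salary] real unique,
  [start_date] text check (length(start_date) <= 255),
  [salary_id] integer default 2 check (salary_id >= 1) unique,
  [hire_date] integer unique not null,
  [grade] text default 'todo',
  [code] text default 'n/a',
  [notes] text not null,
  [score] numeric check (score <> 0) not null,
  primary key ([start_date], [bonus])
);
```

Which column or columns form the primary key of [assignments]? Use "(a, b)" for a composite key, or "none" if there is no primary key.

none

No column is declared PRIMARY KEY inline, and there is no table-level PRIMARY KEY clause in assignments.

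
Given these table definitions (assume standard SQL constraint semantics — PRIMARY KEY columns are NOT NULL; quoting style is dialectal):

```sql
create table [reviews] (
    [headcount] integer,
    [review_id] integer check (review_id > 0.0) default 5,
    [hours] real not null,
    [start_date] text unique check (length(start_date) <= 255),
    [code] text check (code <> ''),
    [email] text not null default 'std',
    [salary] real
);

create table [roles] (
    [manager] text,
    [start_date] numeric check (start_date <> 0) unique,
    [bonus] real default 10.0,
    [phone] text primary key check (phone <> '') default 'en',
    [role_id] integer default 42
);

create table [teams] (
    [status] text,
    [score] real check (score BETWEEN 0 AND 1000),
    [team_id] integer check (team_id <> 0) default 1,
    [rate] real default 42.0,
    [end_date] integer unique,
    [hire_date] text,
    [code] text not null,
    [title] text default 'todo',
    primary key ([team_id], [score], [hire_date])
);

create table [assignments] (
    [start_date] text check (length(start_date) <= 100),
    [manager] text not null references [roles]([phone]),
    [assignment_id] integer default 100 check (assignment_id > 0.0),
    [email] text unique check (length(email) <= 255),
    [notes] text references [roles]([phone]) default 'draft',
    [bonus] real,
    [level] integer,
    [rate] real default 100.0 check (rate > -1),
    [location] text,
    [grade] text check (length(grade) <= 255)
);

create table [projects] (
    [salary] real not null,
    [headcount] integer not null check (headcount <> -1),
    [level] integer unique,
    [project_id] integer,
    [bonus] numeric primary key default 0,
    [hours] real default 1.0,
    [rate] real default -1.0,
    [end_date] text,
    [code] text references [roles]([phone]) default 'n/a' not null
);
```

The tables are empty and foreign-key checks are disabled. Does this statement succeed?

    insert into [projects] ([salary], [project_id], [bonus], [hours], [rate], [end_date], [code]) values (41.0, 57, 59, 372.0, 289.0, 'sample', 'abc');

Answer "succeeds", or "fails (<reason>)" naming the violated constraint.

fails (NOT NULL on headcount)

headcount is omitted from the column list and has no DEFAULT, so it would receive NULL.
But headcount is declared NOT NULL.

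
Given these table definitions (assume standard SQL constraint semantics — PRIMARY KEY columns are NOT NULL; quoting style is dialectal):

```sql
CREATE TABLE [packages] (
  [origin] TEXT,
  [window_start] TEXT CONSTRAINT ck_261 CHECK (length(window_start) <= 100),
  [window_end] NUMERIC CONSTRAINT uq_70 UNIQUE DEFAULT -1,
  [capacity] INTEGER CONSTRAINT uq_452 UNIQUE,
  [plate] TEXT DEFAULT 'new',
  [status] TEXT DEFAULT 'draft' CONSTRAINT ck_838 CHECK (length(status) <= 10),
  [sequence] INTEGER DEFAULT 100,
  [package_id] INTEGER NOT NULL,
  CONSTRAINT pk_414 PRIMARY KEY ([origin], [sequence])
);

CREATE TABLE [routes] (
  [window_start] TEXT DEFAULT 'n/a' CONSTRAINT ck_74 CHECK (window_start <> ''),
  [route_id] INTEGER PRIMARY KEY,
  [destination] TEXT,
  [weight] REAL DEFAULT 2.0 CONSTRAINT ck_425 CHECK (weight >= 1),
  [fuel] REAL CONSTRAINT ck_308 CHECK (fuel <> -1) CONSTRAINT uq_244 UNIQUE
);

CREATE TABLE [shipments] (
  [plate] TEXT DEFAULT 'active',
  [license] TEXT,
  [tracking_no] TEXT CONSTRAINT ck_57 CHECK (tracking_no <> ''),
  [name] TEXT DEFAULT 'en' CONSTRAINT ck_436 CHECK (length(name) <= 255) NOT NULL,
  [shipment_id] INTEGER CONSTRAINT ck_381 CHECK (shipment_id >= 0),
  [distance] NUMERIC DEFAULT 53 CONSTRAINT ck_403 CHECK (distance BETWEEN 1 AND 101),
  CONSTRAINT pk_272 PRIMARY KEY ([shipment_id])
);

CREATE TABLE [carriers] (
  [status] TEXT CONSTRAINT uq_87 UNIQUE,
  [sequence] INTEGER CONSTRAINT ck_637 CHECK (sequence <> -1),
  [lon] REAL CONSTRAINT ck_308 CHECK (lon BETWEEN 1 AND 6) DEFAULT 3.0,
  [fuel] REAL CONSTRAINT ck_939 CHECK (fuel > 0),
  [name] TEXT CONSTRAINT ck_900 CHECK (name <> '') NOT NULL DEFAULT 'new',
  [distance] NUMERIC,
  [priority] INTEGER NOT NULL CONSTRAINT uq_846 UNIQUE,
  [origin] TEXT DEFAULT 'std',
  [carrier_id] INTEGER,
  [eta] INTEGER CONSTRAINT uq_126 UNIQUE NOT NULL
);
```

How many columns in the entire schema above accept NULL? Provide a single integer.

20

packages: 5 nullable (window_start, window_end, capacity, plate, status — PK (origin, sequence) and explicit NOT NULL columns excluded).
routes: 4 nullable (window_start, destination, weight, fuel — PK (route_id) and explicit NOT NULL columns excluded).
shipments: 4 nullable (plate, license, tracking_no, distance — PK (shipment_id) and explicit NOT NULL columns excluded).
carriers: 7 nullable (status, sequence, lon, fuel, distance, origin, carrier_id — PK none and explicit NOT NULL columns excluded).
Total: 5 + 4 + 4 + 7 = 20.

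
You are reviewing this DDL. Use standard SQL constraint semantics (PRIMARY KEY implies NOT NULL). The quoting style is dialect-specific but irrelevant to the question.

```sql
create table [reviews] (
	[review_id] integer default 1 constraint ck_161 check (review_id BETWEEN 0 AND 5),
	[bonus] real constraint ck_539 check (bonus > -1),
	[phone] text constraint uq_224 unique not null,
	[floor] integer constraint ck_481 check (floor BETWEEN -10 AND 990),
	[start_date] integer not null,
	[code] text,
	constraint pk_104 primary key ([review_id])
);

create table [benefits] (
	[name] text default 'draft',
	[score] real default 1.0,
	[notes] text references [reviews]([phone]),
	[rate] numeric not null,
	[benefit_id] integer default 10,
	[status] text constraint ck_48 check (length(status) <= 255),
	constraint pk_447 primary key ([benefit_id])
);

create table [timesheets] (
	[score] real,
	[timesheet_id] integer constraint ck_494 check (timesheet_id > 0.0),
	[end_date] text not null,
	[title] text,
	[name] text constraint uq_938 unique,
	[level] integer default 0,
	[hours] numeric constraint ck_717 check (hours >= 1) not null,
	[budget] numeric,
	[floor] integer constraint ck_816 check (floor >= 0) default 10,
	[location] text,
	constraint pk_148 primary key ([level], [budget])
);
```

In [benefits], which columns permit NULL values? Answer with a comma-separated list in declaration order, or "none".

name, score, notes, status

- name: DEFAULT only fills an omitted column; an explicit NULL is still allowed → nullable.
- score: DEFAULT only fills an omitted column; an explicit NULL is still allowed → nullable.
- notes: a foreign key column may be NULL unless separately constrained → nullable.
- rate: declared NOT NULL → not nullable.
- benefit_id: part of the PRIMARY KEY, which implies NOT NULL → not nullable.
- status: CHECK does not forbid NULL (a CHECK constraint passes when its expression is NULL) → nullable.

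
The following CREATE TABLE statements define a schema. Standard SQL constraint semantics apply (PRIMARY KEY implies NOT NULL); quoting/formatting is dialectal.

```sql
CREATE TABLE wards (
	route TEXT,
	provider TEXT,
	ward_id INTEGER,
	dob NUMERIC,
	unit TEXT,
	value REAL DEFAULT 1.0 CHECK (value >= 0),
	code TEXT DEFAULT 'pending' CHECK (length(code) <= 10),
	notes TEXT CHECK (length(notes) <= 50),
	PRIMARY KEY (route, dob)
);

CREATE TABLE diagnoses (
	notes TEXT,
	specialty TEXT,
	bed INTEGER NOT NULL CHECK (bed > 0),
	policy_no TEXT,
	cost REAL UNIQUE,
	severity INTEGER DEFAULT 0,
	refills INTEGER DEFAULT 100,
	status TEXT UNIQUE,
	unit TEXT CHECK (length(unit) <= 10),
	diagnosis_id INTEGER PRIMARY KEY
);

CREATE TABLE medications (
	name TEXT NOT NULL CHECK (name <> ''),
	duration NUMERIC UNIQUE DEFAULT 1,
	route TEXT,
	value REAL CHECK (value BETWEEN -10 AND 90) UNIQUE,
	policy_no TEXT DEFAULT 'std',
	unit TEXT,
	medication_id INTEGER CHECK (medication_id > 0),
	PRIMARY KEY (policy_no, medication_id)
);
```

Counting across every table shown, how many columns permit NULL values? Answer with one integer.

18

wards: 6 nullable (provider, ward_id, unit, value, code, notes — PK (route, dob) and explicit NOT NULL columns excluded).
diagnoses: 8 nullable (notes, specialty, policy_no, cost, severity, refills, status, unit — PK (diagnosis_id) and explicit NOT NULL columns excluded).
medications: 4 nullable (duration, route, value, unit — PK (policy_no, medication_id) and explicit NOT NULL columns excluded).
Total: 6 + 8 + 4 = 18.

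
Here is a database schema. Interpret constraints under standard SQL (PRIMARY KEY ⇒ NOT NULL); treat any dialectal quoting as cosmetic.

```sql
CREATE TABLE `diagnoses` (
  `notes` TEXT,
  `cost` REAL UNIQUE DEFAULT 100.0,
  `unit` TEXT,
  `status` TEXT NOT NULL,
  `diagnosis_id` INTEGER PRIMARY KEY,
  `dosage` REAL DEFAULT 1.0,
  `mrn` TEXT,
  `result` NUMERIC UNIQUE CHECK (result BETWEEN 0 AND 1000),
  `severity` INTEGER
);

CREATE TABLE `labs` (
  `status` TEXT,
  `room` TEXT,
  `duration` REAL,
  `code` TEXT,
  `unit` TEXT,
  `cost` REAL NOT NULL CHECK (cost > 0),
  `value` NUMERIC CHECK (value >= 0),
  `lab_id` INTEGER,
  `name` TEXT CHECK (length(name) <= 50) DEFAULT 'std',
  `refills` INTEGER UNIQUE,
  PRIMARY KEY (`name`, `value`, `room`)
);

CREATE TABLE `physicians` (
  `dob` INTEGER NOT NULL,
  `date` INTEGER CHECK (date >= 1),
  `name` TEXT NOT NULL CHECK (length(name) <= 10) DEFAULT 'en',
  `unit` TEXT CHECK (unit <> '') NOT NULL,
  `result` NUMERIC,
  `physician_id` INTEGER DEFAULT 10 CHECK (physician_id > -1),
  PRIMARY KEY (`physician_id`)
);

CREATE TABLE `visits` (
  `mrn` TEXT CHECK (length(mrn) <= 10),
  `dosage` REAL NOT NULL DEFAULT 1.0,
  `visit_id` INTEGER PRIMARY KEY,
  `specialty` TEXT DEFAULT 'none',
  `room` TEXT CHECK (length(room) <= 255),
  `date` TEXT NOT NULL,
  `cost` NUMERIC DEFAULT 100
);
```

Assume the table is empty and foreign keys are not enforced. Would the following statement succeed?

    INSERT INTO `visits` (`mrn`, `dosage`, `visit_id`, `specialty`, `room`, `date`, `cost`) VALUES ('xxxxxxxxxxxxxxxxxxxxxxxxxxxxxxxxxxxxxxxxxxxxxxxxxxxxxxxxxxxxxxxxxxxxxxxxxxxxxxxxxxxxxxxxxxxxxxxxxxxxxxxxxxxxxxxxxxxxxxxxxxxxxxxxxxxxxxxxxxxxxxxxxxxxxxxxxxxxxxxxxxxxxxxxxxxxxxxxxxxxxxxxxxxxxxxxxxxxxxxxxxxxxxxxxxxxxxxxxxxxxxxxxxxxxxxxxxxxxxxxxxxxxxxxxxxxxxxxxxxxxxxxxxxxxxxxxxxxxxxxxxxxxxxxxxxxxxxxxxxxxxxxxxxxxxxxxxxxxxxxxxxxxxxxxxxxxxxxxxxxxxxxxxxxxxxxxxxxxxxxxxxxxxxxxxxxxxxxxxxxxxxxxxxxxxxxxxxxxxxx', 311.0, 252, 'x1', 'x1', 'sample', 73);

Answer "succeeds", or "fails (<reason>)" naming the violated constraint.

fails (CHECK on mrn)

The value 'xxxxxxxxxxxxxxxxxxxxxxxxxxxxxxxxxxxxxxxxxxxxxxxxxxxxxxxxxxxxxxxxxxxxxxxxxxxxxxxxxxxxxxxxxxxxxxxxxxxxxxxxxxxxxxxxxxxxxxxxxxxxxxxxxxxxxxxxxxxxxxxxxxxxxxxxxxxxxxxxxxxxxxxxxxxxxxxxxxxxxxxxxxxxxxxxxxxxxxxxxxxxxxxxxxxxxxxxxxxxxxxxxxxxxxxxxxxxxxxxxxxxxxxxxxxxxxxxxxxxxxxxxxxxxxxxxxxxxxxxxxxxxxxxxxxxxxxxxxxxxxxxxxxxxxxxxxxxxxxxxxxxxxxxxxxxxxxxxxxxxxxxxxxxxxxxxxxxxxxxxxxxxxxxxxxxxxxxxxxxxxxxxxxxxxxxxxxxxxxx' for mrn violates CHECK (length(mrn) <= 10).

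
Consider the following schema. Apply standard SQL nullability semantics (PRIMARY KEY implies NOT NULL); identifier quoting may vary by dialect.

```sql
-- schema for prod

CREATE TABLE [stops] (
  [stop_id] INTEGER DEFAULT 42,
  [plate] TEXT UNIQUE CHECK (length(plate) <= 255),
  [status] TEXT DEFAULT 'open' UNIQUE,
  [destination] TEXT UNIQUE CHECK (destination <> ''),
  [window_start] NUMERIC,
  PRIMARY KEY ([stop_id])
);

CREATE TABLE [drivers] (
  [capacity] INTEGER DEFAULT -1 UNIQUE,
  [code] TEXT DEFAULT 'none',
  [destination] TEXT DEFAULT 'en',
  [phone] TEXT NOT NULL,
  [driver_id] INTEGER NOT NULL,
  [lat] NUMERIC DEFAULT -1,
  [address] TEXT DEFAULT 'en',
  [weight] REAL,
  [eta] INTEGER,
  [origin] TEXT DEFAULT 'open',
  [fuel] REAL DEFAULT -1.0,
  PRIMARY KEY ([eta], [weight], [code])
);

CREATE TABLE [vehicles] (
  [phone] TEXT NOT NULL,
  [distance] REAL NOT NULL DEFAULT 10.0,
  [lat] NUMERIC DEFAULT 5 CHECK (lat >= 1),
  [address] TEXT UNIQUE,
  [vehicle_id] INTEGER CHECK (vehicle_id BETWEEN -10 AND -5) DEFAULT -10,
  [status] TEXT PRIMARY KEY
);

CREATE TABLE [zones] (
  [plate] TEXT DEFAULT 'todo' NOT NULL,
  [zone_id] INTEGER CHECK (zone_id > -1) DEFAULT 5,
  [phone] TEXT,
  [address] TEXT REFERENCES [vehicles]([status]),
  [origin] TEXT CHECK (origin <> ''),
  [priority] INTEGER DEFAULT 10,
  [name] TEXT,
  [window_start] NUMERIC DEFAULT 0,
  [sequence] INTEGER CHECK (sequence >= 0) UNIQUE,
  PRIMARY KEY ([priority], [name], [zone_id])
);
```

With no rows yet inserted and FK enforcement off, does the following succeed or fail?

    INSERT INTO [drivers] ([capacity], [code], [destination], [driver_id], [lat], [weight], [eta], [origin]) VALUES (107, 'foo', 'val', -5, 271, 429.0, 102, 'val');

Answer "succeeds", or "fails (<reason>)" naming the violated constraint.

phone is omitted from the column list and has no DEFAULT, so it would receive NULL.
But phone is declared NOT NULL.

fails (NOT NULL on phone)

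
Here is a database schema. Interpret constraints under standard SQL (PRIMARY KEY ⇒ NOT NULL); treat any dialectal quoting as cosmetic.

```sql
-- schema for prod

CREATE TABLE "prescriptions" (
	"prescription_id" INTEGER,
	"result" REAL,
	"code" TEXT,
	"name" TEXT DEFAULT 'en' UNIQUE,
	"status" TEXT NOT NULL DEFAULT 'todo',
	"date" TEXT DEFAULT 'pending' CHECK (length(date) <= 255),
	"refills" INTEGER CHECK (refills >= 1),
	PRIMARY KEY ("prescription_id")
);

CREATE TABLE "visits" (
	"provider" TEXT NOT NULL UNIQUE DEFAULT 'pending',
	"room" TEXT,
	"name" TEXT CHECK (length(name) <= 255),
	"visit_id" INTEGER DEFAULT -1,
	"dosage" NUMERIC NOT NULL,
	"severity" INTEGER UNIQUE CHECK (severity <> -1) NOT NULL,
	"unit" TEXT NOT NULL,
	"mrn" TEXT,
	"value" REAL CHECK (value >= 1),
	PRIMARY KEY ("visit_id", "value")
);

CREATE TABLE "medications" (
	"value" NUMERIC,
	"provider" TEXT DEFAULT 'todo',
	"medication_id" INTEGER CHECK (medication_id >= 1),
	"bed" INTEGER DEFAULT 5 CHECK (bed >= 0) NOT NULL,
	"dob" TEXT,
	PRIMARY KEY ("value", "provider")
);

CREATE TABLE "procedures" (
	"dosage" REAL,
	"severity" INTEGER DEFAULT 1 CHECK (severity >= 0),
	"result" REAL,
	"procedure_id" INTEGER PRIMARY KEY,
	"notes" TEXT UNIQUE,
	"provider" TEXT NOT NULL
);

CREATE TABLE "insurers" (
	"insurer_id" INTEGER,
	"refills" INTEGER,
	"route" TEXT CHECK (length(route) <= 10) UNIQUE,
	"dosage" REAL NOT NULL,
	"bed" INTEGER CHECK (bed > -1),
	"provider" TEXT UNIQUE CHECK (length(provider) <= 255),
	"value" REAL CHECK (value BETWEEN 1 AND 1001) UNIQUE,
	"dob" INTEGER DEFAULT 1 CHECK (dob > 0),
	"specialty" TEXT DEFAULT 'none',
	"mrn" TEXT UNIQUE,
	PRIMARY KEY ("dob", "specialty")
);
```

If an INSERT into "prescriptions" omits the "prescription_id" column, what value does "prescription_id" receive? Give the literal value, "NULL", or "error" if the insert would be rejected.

error

prescription_id has no DEFAULT clause.
Omitting it would insert NULL, but it is part of the PRIMARY KEY, so the INSERT fails.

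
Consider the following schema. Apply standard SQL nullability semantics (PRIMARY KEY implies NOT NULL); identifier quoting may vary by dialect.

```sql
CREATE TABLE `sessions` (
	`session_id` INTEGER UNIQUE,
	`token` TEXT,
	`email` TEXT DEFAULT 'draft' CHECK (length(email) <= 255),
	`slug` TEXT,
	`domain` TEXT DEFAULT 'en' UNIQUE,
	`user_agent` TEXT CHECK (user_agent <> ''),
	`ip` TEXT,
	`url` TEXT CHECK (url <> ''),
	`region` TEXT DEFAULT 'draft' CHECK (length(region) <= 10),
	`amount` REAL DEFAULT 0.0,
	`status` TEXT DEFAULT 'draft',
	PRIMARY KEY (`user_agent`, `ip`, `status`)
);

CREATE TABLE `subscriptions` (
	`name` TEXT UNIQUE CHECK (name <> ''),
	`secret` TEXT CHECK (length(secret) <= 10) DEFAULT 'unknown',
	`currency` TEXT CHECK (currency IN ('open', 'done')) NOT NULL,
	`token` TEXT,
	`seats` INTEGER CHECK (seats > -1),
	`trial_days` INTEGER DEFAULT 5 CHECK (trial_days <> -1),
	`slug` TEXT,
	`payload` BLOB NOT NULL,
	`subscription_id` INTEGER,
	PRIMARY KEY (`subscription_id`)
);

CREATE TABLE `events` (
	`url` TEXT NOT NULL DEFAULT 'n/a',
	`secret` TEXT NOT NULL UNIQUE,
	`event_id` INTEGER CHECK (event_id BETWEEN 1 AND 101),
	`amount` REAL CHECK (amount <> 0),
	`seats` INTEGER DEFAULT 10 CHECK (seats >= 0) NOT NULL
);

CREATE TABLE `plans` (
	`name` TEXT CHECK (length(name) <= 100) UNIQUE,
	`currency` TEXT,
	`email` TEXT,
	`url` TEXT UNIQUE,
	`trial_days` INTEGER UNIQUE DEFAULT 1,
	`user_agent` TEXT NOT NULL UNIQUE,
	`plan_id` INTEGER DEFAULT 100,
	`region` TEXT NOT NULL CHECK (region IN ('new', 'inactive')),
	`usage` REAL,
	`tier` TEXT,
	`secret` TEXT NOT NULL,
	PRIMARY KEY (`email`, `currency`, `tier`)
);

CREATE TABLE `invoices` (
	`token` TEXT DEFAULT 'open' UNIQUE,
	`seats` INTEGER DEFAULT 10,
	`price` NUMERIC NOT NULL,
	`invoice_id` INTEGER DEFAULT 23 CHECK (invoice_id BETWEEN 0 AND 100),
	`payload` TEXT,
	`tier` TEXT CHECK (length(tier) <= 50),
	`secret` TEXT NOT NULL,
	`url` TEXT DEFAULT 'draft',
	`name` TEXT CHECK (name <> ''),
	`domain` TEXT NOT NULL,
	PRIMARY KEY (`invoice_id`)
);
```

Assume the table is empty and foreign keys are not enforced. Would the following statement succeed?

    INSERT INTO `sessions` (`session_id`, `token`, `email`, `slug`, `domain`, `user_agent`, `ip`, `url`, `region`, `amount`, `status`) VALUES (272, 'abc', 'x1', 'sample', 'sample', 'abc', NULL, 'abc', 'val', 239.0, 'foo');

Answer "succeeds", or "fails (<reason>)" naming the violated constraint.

ip is explicitly set to NULL, but ip is part of the PRIMARY KEY (implied NOT NULL).

fails (NOT NULL on ip)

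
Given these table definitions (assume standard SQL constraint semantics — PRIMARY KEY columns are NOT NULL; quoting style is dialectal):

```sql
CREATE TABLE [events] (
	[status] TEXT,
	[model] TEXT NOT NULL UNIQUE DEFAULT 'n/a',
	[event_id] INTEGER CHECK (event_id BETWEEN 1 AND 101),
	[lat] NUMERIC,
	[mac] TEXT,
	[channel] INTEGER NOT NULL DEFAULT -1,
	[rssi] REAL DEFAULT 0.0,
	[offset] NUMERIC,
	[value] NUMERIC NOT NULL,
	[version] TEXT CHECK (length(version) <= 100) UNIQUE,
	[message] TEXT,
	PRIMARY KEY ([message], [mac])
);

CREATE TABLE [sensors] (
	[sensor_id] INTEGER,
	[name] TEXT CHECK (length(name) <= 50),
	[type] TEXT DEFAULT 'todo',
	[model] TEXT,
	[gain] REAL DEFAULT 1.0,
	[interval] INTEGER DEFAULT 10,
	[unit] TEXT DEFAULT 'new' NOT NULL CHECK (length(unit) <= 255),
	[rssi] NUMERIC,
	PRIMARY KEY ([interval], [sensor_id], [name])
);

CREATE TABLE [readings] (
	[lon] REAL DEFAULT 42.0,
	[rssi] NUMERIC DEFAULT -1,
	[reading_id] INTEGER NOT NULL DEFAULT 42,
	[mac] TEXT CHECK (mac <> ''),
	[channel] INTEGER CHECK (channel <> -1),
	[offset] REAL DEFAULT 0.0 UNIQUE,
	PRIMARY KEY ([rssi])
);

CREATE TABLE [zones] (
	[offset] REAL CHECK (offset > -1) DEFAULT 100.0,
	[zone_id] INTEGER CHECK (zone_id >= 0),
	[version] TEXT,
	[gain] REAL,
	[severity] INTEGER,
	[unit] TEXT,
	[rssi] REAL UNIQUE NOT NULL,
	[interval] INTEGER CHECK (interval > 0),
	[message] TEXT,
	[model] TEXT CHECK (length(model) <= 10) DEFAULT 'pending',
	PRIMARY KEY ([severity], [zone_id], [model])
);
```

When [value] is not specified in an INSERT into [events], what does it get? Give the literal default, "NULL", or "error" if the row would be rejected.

error

value has no DEFAULT clause.
Omitting it would insert NULL, but it is declared NOT NULL, so the INSERT fails.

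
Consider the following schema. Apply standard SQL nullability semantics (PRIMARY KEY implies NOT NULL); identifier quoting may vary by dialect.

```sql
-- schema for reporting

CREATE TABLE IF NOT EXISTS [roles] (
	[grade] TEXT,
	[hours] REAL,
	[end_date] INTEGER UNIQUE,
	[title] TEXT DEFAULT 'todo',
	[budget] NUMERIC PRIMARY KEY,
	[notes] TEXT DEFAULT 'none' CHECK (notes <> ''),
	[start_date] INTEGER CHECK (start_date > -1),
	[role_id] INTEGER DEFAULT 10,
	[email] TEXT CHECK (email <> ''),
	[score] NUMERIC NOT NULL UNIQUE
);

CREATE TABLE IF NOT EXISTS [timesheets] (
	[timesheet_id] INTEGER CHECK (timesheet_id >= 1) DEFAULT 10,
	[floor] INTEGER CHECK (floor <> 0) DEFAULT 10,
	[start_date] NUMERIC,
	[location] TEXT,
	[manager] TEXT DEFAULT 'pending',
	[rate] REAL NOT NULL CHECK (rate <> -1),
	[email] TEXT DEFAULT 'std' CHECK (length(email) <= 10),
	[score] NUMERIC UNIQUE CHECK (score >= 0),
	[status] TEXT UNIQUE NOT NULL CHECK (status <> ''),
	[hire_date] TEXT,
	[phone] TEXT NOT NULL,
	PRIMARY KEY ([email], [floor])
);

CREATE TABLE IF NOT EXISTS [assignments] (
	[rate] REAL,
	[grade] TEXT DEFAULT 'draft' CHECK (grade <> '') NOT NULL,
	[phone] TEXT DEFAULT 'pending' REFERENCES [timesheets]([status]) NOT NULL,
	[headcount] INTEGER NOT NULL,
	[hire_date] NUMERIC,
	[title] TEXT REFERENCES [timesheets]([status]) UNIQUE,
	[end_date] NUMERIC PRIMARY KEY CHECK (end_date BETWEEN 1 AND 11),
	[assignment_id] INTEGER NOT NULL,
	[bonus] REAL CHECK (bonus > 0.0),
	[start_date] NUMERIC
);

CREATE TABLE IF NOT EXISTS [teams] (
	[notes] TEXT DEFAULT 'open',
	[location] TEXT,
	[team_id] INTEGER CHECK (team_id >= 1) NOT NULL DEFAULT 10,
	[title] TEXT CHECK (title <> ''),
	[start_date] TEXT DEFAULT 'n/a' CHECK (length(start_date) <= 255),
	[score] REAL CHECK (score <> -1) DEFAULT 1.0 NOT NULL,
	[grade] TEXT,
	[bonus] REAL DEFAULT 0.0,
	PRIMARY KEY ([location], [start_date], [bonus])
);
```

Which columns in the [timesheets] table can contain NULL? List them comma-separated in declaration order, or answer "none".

- timesheet_id: CHECK does not forbid NULL (a CHECK constraint passes when its expression is NULL) → nullable.
- floor: part of the PRIMARY KEY, which implies NOT NULL → not nullable.
- start_date: no NOT NULL constraint applies → nullable.
- location: no NOT NULL constraint applies → nullable.
- manager: DEFAULT only fills an omitted column; an explicit NULL is still allowed → nullable.
- rate: declared NOT NULL → not nullable.
- email: part of the PRIMARY KEY, which implies NOT NULL → not nullable.
- score: CHECK does not forbid NULL (a CHECK constraint passes when its expression is NULL) → nullable.
- status: declared NOT NULL → not nullable.
- hire_date: no NOT NULL constraint applies → nullable.
- phone: declared NOT NULL → not nullable.

timesheet_id, start_date, location, manager, score, hire_date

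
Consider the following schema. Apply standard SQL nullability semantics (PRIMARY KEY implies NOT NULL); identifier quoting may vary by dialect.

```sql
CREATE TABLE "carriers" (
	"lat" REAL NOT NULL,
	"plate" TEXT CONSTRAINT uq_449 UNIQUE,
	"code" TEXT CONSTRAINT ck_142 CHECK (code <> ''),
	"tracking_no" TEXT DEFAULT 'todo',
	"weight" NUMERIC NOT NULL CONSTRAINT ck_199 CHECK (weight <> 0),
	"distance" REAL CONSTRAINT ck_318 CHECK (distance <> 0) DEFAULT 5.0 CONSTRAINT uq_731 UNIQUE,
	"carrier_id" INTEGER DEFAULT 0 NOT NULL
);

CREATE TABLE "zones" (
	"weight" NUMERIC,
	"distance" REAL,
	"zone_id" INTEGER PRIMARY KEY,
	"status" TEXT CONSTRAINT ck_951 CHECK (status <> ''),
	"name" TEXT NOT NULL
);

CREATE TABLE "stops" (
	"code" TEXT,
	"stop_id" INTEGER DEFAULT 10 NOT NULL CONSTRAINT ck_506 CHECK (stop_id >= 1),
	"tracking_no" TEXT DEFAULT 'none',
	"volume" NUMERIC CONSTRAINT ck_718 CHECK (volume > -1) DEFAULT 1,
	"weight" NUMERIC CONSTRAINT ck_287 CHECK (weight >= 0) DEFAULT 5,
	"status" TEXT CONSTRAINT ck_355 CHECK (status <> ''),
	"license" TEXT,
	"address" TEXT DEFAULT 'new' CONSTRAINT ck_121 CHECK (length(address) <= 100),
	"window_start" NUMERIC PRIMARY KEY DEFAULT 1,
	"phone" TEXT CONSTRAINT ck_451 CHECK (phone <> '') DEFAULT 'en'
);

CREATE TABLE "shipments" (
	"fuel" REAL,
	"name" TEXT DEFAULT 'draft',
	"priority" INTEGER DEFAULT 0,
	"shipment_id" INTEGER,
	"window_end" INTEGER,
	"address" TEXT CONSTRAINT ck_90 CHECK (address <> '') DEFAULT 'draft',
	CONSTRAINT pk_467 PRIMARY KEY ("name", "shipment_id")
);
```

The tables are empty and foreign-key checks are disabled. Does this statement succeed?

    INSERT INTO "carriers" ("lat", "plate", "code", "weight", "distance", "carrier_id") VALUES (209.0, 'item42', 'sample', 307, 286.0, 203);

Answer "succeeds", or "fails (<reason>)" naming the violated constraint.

NOT NULL columns: carrier_id is supplied; lat is supplied; weight is supplied.
CHECK constraints: 'sample' satisfies (code <> ''); 307 satisfies (weight <> 0); 286.0 satisfies (distance <> 0).
No constraint is violated.

succeeds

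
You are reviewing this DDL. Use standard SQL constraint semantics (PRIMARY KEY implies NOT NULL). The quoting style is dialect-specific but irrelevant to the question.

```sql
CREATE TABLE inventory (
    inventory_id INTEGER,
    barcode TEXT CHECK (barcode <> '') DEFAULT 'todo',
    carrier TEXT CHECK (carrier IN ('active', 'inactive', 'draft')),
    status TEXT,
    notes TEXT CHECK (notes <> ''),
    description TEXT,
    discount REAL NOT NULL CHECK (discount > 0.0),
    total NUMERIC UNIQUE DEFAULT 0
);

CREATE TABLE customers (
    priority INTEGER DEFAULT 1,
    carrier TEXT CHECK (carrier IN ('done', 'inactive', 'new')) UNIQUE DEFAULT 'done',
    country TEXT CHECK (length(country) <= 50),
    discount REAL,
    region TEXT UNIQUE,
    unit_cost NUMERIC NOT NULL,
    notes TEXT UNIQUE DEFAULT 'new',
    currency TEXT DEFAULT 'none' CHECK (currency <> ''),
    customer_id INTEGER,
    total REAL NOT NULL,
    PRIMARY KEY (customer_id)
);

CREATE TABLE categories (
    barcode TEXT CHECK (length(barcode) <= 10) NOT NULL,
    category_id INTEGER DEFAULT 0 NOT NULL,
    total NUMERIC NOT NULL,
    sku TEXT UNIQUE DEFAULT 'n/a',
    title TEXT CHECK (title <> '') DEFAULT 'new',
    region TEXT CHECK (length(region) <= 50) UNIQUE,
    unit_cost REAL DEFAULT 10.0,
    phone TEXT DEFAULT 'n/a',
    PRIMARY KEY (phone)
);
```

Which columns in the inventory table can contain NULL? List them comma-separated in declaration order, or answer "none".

- inventory_id: no NOT NULL constraint applies → nullable.
- barcode: CHECK does not forbid NULL (a CHECK constraint passes when its expression is NULL) → nullable.
- carrier: CHECK does not forbid NULL (a CHECK constraint passes when its expression is NULL) → nullable.
- status: no NOT NULL constraint applies → nullable.
- notes: CHECK does not forbid NULL (a CHECK constraint passes when its expression is NULL) → nullable.
- description: no NOT NULL constraint applies → nullable.
- discount: declared NOT NULL → not nullable.
- total: UNIQUE does not imply NOT NULL → nullable.

inventory_id, barcode, carrier, status, notes, description, total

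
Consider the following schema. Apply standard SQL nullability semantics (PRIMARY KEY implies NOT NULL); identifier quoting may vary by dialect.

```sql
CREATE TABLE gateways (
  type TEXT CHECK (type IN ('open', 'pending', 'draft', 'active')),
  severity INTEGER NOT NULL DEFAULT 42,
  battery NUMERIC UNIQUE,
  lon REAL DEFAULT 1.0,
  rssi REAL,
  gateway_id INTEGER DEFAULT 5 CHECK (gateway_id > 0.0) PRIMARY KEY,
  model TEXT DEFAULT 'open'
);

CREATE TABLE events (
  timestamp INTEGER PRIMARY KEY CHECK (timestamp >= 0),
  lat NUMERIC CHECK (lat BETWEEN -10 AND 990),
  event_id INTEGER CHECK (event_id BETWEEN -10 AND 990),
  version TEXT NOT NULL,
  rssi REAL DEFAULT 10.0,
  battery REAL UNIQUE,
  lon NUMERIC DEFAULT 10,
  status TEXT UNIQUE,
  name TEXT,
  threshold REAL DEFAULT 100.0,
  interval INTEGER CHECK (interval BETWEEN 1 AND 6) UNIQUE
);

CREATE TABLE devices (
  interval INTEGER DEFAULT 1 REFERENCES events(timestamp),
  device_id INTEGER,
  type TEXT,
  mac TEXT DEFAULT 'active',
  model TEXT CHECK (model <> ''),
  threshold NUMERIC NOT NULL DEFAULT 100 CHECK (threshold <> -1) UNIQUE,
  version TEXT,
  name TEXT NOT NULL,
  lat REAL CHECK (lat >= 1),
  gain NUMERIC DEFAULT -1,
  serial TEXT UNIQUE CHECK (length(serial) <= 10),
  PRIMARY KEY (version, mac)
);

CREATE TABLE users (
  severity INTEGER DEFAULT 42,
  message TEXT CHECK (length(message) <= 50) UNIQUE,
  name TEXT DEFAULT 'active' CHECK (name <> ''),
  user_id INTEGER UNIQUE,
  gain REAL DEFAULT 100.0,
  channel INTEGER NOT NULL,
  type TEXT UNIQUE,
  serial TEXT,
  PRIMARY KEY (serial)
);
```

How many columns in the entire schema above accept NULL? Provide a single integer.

gateways: 5 nullable (type, battery, lon, rssi, model — PK (gateway_id) and explicit NOT NULL columns excluded).
events: 9 nullable (lat, event_id, rssi, battery, lon, status, name, threshold, interval — PK (timestamp) and explicit NOT NULL columns excluded).
devices: 7 nullable (interval, device_id, type, model, lat, gain, serial — PK (version, mac) and explicit NOT NULL columns excluded).
users: 6 nullable (severity, message, name, user_id, gain, type — PK (serial) and explicit NOT NULL columns excluded).
Total: 5 + 9 + 7 + 6 = 27.

27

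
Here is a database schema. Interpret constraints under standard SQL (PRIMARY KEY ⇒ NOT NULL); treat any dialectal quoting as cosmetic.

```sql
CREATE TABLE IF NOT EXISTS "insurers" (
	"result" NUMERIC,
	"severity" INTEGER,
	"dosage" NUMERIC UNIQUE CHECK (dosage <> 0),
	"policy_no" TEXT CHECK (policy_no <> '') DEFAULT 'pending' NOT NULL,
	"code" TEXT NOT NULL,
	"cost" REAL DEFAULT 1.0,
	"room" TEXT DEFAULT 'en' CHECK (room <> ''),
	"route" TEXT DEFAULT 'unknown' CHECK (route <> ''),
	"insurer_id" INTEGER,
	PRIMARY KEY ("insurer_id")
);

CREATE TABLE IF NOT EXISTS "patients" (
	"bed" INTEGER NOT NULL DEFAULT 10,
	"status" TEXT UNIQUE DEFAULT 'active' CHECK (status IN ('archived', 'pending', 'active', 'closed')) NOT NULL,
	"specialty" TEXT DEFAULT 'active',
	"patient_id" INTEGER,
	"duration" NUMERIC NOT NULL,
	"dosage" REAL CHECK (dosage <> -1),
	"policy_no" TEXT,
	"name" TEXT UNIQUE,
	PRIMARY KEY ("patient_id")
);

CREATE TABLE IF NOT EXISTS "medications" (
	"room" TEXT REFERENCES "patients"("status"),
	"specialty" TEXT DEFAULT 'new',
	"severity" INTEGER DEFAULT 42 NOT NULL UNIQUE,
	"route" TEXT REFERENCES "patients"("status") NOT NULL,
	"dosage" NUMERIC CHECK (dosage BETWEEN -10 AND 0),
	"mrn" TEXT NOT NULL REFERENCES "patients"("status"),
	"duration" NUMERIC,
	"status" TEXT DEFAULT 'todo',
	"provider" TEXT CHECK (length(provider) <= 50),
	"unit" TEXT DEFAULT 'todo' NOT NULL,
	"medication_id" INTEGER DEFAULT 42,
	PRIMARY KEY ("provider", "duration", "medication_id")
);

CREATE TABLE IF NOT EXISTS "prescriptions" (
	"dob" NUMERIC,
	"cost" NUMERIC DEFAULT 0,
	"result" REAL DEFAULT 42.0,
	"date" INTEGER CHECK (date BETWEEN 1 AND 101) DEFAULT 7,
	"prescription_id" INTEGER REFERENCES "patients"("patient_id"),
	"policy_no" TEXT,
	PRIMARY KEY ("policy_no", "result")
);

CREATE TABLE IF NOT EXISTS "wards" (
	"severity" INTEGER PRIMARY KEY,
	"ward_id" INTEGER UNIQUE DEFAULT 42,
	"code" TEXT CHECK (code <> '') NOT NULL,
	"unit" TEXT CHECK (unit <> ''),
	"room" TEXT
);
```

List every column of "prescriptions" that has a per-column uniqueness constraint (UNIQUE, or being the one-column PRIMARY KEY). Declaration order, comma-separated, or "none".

- dob: no UNIQUE or single-column PK constraint.
- cost: no UNIQUE or single-column PK constraint.
- result: part of a composite PRIMARY KEY — only the tuple is unique, not this column on its own.
- date: no UNIQUE or single-column PK constraint.
- prescription_id: no UNIQUE or single-column PK constraint.
- policy_no: part of a composite PRIMARY KEY — only the tuple is unique, not this column on its own.

none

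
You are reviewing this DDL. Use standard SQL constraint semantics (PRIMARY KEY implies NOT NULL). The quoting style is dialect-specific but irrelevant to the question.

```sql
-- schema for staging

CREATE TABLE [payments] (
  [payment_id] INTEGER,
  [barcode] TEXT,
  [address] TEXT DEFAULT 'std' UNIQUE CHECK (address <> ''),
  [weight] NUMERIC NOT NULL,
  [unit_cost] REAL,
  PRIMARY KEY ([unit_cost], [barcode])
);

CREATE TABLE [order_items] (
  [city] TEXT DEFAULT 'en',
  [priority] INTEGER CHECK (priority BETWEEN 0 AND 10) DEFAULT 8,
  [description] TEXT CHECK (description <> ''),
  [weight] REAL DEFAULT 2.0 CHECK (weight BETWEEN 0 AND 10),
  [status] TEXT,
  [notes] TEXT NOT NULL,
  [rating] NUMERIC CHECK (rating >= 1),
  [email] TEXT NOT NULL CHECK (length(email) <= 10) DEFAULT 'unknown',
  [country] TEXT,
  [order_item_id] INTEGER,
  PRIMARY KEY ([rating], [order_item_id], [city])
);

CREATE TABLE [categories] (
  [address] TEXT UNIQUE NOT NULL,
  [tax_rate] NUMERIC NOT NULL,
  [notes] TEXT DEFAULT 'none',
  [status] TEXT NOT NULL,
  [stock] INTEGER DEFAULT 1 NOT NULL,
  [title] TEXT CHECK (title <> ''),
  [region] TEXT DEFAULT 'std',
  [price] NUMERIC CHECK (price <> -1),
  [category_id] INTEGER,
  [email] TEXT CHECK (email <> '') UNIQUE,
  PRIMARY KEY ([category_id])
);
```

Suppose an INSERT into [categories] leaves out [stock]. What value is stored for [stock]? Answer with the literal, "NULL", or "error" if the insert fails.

stock has an explicit DEFAULT 1.
When the column is omitted from an INSERT, that default is used.

1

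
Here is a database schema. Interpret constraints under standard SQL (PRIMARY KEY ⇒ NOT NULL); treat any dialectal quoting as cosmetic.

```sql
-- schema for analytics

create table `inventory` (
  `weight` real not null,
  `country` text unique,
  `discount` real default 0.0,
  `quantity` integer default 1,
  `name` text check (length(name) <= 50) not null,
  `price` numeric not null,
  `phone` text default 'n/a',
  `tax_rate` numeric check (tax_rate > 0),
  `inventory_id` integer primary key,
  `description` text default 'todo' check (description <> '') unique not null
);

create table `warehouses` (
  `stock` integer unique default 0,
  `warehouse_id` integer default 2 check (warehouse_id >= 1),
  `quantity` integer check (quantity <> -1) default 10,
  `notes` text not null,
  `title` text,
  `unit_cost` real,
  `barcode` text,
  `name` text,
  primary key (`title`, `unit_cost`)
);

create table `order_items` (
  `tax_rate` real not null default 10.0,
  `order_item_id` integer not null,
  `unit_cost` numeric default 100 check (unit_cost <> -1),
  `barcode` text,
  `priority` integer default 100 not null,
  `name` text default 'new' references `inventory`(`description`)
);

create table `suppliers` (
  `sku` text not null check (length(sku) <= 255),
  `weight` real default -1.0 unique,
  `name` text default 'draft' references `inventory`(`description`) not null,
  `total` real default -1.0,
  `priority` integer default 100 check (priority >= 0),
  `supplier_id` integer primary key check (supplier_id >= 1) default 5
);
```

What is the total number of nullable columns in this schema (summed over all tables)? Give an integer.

inventory: 5 nullable (country, discount, quantity, phone, tax_rate — PK (inventory_id) and explicit NOT NULL columns excluded).
warehouses: 5 nullable (stock, warehouse_id, quantity, barcode, name — PK (title, unit_cost) and explicit NOT NULL columns excluded).
order_items: 3 nullable (unit_cost, barcode, name — PK none and explicit NOT NULL columns excluded).
suppliers: 3 nullable (weight, total, priority — PK (supplier_id) and explicit NOT NULL columns excluded).
Total: 5 + 5 + 3 + 3 = 16.

16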